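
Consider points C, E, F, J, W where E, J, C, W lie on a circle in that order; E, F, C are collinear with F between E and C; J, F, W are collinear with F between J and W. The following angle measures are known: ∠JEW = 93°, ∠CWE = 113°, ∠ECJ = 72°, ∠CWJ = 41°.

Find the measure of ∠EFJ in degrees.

1. ∠CJE = 67°  [cyclic EJCW, opposite ∠J+∠W]
2. ∠EWJ = 72°  [same arc EJ]
3. ∠CEJ = 41°  [△EJC]
4. ∠EJW = 15°  [△EJW]
5. ∠EFJ = 124°  [△EFJ]

∠EFJ = 124°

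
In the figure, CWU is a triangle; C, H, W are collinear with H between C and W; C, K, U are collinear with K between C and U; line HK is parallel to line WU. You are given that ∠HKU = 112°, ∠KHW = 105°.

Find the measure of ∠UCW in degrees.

∠UCW = 37°

1. ∠CKH = 68°  [linear pair at K on CU]
2. ∠CHK = 75°  [linear pair at H on CW]
3. ∠HCK = 37°  [△CHK]
4. ∠UCW = 37°  [H on CW, K on CU]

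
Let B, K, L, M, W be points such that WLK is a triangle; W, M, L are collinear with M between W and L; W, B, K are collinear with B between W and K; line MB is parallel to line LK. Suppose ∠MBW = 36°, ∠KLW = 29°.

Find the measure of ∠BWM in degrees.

∠BWM = 115°

1. ∠LKW = 36°  [MB∥LK, corresponding at B]
2. ∠KWL = 115°  [△WLK]
3. ∠BWM = 115°  [M on WL, B on WK]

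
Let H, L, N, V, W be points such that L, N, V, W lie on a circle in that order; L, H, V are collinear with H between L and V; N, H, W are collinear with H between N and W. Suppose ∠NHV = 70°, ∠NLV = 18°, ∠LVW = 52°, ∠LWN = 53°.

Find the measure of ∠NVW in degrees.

1. ∠LHN = 110°  [linear pair at H on LV]
2. ∠LNW = 52°  [△LHN]
3. ∠NLW = 75°  [△LNW]
4. ∠NVW = 105°  [cyclic LNVW, opposite ∠L+∠V]

∠NVW = 105°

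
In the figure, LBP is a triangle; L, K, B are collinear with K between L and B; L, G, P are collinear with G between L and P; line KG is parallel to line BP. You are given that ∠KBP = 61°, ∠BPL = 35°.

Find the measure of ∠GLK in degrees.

∠GLK = 84°

1. ∠LBP = 61°  [K on ray BL]
2. ∠BLP = 84°  [△LBP]
3. ∠GLK = 84°  [K on LB, G on LP]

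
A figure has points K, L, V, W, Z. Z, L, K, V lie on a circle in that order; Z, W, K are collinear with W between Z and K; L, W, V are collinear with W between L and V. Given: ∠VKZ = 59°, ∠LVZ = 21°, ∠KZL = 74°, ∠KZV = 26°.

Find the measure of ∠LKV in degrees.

∠LKV = 80°

1. ∠VLZ = 59°  [same arc ZV]
2. ∠LZV = 100°  [△ZLV]
3. ∠LKV = 80°  [cyclic ZLKV, opposite ∠Z+∠K]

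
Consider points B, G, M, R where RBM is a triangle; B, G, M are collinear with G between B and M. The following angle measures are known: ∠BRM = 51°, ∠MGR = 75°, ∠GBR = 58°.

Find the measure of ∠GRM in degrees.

1. ∠MBR = 58°  [G on ray BM]
2. ∠BMR = 71°  [△RBM]
3. ∠GMR = 71°  [G on ray MB]
4. ∠GRM = 34°  [△RGM]

∠GRM = 34°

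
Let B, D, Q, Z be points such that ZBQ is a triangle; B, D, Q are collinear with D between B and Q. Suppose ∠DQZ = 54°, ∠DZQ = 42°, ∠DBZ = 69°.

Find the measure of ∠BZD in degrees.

∠BZD = 15°

1. ∠QDZ = 84°  [△ZDQ]
2. ∠BDZ = 96°  [linear pair at D on BQ]
3. ∠BZD = 15°  [△ZBD]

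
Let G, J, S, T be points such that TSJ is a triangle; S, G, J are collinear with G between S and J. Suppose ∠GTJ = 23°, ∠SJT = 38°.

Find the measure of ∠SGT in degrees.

1. ∠GJT = 38°  [G on ray JS]
2. ∠JGT = 119°  [△TGJ]
3. ∠SGT = 61°  [linear pair at G on SJ]

∠SGT = 61°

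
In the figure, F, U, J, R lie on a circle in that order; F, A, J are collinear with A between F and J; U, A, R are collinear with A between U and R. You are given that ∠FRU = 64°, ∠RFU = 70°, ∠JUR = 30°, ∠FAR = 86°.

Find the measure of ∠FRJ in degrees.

∠FRJ = 104°

1. ∠FUR = 46°  [△FUR]
2. ∠JFR = 30°  [△FAR]
3. ∠FJR = 46°  [same arc FR]
4. ∠FRJ = 104°  [△FJR]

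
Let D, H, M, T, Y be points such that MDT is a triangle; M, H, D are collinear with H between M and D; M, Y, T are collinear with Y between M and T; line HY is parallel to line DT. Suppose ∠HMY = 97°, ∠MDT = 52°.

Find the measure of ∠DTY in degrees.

∠DTY = 31°

1. ∠DMT = 97°  [H on MD, Y on MT]
2. ∠DTM = 31°  [△MDT]
3. ∠DTY = 31°  [Y on ray TM]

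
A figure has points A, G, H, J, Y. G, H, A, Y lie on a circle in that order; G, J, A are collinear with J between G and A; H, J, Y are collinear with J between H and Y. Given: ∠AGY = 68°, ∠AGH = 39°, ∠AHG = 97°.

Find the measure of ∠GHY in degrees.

1. ∠AHY = 68°  [same arc AY]
2. ∠AYH = 39°  [same arc HA]
3. ∠GAH = 44°  [△GHA]
4. ∠HAY = 73°  [△HAY]
5. ∠GYH = 44°  [same arc GH]
6. ∠HGY = 107°  [cyclic GHAY, opposite ∠G+∠A]
7. ∠GHY = 29°  [△GHY]

∠GHY = 29°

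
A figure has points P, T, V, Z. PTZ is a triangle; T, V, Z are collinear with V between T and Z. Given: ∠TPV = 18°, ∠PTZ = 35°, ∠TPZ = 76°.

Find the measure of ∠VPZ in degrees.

∠VPZ = 58°

1. ∠PZT = 69°  [△PTZ]
2. ∠PTV = 35°  [V on ray TZ]
3. ∠PZV = 69°  [V on ray ZT]
4. ∠PVT = 127°  [△PTV]
5. ∠PVZ = 53°  [linear pair at V on TZ]
6. ∠VPZ = 58°  [△PVZ]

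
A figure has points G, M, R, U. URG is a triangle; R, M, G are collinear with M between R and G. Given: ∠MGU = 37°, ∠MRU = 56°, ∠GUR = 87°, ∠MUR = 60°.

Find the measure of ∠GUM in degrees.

1. ∠RMU = 64°  [△URM]
2. ∠GMU = 116°  [linear pair at M on RG]
3. ∠GUM = 27°  [△UMG]

∠GUM = 27°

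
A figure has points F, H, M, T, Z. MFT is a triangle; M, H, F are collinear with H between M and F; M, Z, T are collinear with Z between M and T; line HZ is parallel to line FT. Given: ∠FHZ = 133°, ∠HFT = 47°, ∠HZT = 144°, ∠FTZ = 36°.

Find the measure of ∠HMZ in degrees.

1. ∠MHZ = 47°  [linear pair at H on MF]
2. ∠HZM = 36°  [linear pair at Z on MT]
3. ∠HMZ = 97°  [△MHZ]

∠HMZ = 97°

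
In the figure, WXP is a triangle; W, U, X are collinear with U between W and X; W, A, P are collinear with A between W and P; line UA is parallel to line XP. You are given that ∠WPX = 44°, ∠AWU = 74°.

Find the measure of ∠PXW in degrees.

∠PXW = 62°

1. ∠UAW = 44°  [UA∥XP, corresponding at A]
2. ∠AUW = 62°  [△WUA]
3. ∠PXW = 62°  [UA∥XP, corresponding at U]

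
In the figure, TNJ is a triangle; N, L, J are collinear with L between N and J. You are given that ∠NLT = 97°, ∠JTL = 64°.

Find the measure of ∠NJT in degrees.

1. ∠JLT = 83°  [linear pair at L on NJ]
2. ∠LJT = 33°  [△TLJ]
3. ∠NJT = 33°  [L on ray JN]

∠NJT = 33°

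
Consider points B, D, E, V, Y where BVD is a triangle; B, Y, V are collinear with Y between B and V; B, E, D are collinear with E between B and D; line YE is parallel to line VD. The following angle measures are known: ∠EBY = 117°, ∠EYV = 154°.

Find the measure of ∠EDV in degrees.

1. ∠BYE = 26°  [linear pair at Y on BV]
2. ∠BEY = 37°  [△BYE]
3. ∠DEY = 143°  [linear pair at E on BD]
4. ∠EDV = 37°  [YE∥VD, co-interior at D–E]

∠EDV = 37°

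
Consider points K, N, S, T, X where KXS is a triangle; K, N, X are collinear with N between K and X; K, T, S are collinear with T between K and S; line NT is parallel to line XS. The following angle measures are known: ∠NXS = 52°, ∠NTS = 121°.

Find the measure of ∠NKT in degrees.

1. ∠KXS = 52°  [N on ray XK]
2. ∠KTN = 59°  [linear pair at T on KS]
3. ∠KNT = 52°  [NT∥XS, corresponding at N]
4. ∠NKT = 69°  [△KNT]

∠NKT = 69°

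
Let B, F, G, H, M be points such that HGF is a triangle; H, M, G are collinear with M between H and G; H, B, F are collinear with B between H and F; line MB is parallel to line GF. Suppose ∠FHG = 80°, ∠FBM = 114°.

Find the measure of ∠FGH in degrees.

∠FGH = 34°

1. ∠BHM = 80°  [M on HG, B on HF]
2. ∠HBM = 66°  [linear pair at B on HF]
3. ∠BMH = 34°  [△HMB]
4. ∠FGH = 34°  [MB∥GF, corresponding at M]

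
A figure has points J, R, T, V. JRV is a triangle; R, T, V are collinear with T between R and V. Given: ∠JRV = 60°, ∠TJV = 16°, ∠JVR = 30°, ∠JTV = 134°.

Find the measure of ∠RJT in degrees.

∠RJT = 74°

1. ∠JRT = 60°  [T on ray RV]
2. ∠JTR = 46°  [linear pair at T on RV]
3. ∠RJT = 74°  [△JRT]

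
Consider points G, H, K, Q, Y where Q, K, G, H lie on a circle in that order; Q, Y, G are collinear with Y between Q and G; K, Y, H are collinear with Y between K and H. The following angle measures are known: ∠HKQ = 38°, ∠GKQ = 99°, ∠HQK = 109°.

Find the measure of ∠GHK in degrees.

∠GHK = 48°

1. ∠HGQ = 38°  [same arc QH]
2. ∠GHQ = 81°  [cyclic QKGH, opposite ∠K+∠H]
3. ∠HGK = 71°  [cyclic QKGH, opposite ∠Q+∠G]
4. ∠GQH = 61°  [△QGH]
5. ∠GKH = 61°  [same arc GH]
6. ∠GHK = 48°  [△KGH]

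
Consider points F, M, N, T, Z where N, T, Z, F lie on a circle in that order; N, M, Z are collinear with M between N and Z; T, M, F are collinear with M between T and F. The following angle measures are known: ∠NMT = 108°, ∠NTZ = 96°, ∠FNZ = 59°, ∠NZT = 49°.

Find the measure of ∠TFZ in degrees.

∠TFZ = 35°

1. ∠FMZ = 108°  [vertical angles at M]
2. ∠NFZ = 84°  [cyclic NTZF, opposite ∠T+∠F]
3. ∠FZN = 37°  [△NZF]
4. ∠TFZ = 35°  [△ZMF]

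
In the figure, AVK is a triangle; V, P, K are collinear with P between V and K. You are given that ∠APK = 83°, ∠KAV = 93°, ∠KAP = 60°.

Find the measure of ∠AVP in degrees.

1. ∠AKP = 37°  [△APK]
2. ∠AKV = 37°  [P on ray KV]
3. ∠AVK = 50°  [△AVK]
4. ∠AVP = 50°  [P on ray VK]

∠AVP = 50°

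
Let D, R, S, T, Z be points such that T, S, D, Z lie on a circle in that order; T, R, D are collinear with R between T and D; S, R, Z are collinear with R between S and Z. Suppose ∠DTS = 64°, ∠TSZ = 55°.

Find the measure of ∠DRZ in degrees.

∠DRZ = 61°

1. ∠DZS = 64°  [same arc SD]
2. ∠TDZ = 55°  [same arc TZ]
3. ∠DRZ = 61°  [△DRZ]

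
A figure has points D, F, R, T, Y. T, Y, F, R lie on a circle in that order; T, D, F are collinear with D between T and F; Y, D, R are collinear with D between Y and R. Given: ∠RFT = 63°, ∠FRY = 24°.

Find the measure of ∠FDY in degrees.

∠FDY = 87°

1. ∠RYT = 63°  [same arc TR]
2. ∠FTY = 24°  [same arc YF]
3. ∠TDY = 93°  [△TDY]
4. ∠FDY = 87°  [linear pair at D on TF]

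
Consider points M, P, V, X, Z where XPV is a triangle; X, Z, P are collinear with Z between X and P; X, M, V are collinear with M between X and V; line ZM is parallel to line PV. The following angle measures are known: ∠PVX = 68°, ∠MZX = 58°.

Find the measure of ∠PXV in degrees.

∠PXV = 54°

1. ∠XMZ = 68°  [ZM∥PV, corresponding at M]
2. ∠MXZ = 54°  [△XZM]
3. ∠PXV = 54°  [Z on XP, M on XV]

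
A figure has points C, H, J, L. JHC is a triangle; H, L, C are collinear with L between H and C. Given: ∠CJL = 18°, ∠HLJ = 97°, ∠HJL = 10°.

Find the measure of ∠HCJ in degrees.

1. ∠CLJ = 83°  [linear pair at L on HC]
2. ∠JCL = 79°  [△JLC]
3. ∠HCJ = 79°  [L on ray CH]

∠HCJ = 79°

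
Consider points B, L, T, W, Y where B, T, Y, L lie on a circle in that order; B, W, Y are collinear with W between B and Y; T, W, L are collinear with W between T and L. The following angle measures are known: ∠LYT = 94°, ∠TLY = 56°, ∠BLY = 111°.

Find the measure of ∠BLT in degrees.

∠BLT = 55°

1. ∠TBY = 56°  [same arc TY]
2. ∠BTY = 69°  [cyclic BTYL, opposite ∠T+∠L]
3. ∠BYT = 55°  [△BTY]
4. ∠BLT = 55°  [same arc BT]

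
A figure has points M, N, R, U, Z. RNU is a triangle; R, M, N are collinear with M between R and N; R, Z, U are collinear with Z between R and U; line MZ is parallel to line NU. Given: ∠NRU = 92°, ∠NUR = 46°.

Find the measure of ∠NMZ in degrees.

1. ∠RNU = 42°  [△RNU]
2. ∠RMZ = 42°  [MZ∥NU, corresponding at M]
3. ∠NMZ = 138°  [linear pair at M on RN]

∠NMZ = 138°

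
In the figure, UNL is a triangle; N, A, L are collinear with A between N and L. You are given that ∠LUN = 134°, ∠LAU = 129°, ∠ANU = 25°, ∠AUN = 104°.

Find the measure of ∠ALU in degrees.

1. ∠LNU = 25°  [A on ray NL]
2. ∠NLU = 21°  [△UNL]
3. ∠ALU = 21°  [A on ray LN]

∠ALU = 21°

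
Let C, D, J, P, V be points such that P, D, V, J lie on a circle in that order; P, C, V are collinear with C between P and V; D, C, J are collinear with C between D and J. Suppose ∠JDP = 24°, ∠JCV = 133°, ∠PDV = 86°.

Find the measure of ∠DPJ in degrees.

∠DPJ = 85°

1. ∠JVP = 24°  [same arc PJ]
2. ∠JCP = 47°  [linear pair at C on PV]
3. ∠PJV = 94°  [cyclic PDVJ, opposite ∠D+∠J]
4. ∠JPV = 62°  [△PVJ]
5. ∠DJP = 71°  [△PCJ]
6. ∠DPJ = 85°  [△PDJ]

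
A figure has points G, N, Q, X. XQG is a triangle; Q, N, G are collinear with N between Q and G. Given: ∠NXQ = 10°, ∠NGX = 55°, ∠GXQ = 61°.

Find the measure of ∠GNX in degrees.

∠GNX = 74°

1. ∠QGX = 55°  [N on ray GQ]
2. ∠GQX = 64°  [△XQG]
3. ∠NQX = 64°  [N on ray QG]
4. ∠QNX = 106°  [△XQN]
5. ∠GNX = 74°  [linear pair at N on QG]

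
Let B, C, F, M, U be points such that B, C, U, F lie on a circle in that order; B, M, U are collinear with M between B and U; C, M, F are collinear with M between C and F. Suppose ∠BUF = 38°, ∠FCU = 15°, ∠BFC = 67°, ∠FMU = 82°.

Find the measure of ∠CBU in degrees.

1. ∠BCF = 38°  [same arc BF]
2. ∠BMC = 82°  [vertical angles at M]
3. ∠CBU = 60°  [△BMC]

∠CBU = 60°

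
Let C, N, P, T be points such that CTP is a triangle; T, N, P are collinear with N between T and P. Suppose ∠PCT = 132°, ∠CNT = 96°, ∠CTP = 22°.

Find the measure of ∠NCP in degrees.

∠NCP = 70°

1. ∠CPT = 26°  [△CTP]
2. ∠CNP = 84°  [linear pair at N on TP]
3. ∠CPN = 26°  [N on ray PT]
4. ∠NCP = 70°  [△CNP]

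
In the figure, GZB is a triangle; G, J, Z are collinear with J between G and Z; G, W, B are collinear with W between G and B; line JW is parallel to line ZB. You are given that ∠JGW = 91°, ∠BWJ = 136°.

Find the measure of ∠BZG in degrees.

∠BZG = 45°

1. ∠GWJ = 44°  [linear pair at W on GB]
2. ∠GJW = 45°  [△GJW]
3. ∠BZG = 45°  [JW∥ZB, corresponding at J]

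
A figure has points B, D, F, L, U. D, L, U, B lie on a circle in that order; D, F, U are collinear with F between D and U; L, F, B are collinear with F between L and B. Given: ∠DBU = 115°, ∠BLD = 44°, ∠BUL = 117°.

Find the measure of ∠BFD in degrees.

∠BFD = 86°

1. ∠BUD = 44°  [same arc DB]
2. ∠BDL = 63°  [cyclic DLUB, opposite ∠D+∠U]
3. ∠BDU = 21°  [△DUB]
4. ∠DBL = 73°  [△DLB]
5. ∠BFD = 86°  [△DFB]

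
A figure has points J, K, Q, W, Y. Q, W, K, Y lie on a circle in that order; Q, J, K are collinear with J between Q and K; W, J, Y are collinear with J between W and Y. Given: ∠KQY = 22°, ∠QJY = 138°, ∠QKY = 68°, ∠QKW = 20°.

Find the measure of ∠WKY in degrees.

1. ∠KWY = 22°  [same arc KY]
2. ∠KJY = 42°  [linear pair at J on QK]
3. ∠KYW = 70°  [△KJY]
4. ∠WKY = 88°  [△WKY]

∠WKY = 88°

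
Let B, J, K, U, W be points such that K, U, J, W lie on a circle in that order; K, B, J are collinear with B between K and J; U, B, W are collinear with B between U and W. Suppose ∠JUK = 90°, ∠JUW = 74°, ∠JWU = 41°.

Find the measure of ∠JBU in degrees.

∠JBU = 57°

1. ∠JKU = 41°  [same arc UJ]
2. ∠KJU = 49°  [△KUJ]
3. ∠JBU = 57°  [△UBJ]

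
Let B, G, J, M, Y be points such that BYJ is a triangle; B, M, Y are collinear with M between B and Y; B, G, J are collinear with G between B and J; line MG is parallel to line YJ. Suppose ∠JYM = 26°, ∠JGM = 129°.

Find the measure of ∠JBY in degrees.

∠JBY = 103°

1. ∠BYJ = 26°  [M on ray YB]
2. ∠BGM = 51°  [linear pair at G on BJ]
3. ∠BMG = 26°  [MG∥YJ, corresponding at M]
4. ∠GBM = 103°  [△BMG]
5. ∠JBY = 103°  [M on BY, G on BJ]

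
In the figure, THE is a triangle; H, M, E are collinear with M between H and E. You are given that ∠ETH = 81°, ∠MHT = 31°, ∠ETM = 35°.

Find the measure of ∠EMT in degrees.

∠EMT = 77°

1. ∠EHT = 31°  [M on ray HE]
2. ∠HET = 68°  [△THE]
3. ∠MET = 68°  [M on ray EH]
4. ∠EMT = 77°  [△TME]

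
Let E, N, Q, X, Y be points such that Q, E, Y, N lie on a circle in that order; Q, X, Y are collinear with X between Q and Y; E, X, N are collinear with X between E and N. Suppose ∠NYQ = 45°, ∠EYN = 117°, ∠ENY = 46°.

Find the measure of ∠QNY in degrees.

∠QNY = 118°

1. ∠NEY = 17°  [△EYN]
2. ∠NQY = 17°  [same arc YN]
3. ∠QNY = 118°  [△QYN]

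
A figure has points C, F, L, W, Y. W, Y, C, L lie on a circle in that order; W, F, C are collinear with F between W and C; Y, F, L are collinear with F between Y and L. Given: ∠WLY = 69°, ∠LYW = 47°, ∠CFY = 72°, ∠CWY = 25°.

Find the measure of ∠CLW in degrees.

∠CLW = 94°

1. ∠WCY = 69°  [same arc WY]
2. ∠CYW = 86°  [△WYC]
3. ∠CLW = 94°  [cyclic WYCL, opposite ∠Y+∠L]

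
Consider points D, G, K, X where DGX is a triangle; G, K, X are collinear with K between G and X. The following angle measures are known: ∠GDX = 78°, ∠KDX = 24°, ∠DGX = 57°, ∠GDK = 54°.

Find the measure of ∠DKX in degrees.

∠DKX = 111°

1. ∠DGK = 57°  [K on ray GX]
2. ∠DKG = 69°  [△DGK]
3. ∠DKX = 111°  [linear pair at K on GX]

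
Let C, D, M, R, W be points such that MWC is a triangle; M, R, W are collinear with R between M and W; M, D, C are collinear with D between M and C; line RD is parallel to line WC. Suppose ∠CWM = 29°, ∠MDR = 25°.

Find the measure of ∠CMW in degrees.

∠CMW = 126°

1. ∠DRM = 29°  [RD∥WC, corresponding at R]
2. ∠DMR = 126°  [△MRD]
3. ∠CMW = 126°  [R on MW, D on MC]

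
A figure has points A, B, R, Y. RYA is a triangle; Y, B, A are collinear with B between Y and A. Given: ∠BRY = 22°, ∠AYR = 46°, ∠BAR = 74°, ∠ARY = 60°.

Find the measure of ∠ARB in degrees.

∠ARB = 38°

1. ∠BYR = 46°  [B on ray YA]
2. ∠RBY = 112°  [△RYB]
3. ∠ABR = 68°  [linear pair at B on YA]
4. ∠ARB = 38°  [△RBA]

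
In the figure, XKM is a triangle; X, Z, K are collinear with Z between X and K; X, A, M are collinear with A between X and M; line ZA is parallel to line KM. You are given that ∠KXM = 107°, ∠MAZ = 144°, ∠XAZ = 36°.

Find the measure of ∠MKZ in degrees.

∠MKZ = 37°

1. ∠AXZ = 107°  [Z on XK, A on XM]
2. ∠AZX = 37°  [△XZA]
3. ∠AZK = 143°  [linear pair at Z on XK]
4. ∠MKZ = 37°  [ZA∥KM, co-interior at K–Z]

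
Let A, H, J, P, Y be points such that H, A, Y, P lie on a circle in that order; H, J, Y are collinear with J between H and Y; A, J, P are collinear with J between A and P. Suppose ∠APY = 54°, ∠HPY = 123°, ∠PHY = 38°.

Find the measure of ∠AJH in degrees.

1. ∠AHY = 54°  [same arc AY]
2. ∠HYP = 19°  [△HYP]
3. ∠HAP = 19°  [same arc HP]
4. ∠AJH = 107°  [△HJA]

∠AJH = 107°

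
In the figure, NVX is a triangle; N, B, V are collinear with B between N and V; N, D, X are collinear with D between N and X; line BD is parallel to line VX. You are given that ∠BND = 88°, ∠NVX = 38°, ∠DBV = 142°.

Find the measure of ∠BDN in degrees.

1. ∠VNX = 88°  [B on NV, D on NX]
2. ∠NXV = 54°  [△NVX]
3. ∠BDN = 54°  [BD∥VX, corresponding at D]

∠BDN = 54°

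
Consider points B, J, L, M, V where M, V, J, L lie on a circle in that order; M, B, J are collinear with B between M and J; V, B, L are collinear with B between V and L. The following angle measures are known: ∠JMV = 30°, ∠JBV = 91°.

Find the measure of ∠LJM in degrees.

∠LJM = 61°

1. ∠JLV = 30°  [same arc VJ]
2. ∠LBM = 91°  [vertical angles at B]
3. ∠JBL = 89°  [linear pair at B on MJ]
4. ∠LJM = 61°  [△JBL]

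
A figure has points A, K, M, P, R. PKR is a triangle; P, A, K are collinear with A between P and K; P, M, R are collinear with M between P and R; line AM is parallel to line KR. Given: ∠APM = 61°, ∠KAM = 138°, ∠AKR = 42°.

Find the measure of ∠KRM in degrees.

1. ∠KPR = 61°  [A on PK, M on PR]
2. ∠PKR = 42°  [A on ray KP]
3. ∠KRP = 77°  [△PKR]
4. ∠KRM = 77°  [M on ray RP]

∠KRM = 77°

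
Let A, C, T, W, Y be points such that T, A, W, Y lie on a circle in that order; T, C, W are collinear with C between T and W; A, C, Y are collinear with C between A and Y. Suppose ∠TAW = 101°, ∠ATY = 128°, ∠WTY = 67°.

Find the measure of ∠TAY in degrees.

1. ∠TYW = 79°  [cyclic TAWY, opposite ∠A+∠Y]
2. ∠TWY = 34°  [△TWY]
3. ∠TAY = 34°  [same arc TY]

∠TAY = 34°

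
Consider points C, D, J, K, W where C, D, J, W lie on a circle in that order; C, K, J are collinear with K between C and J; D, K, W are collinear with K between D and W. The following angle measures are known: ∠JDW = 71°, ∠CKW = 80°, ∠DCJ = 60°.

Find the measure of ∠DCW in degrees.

1. ∠DWJ = 60°  [same arc DJ]
2. ∠DJW = 49°  [△DJW]
3. ∠DCW = 131°  [cyclic CDJW, opposite ∠C+∠J]

∠DCW = 131°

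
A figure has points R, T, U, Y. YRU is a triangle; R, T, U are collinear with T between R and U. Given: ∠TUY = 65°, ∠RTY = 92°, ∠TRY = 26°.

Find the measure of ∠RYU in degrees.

1. ∠RUY = 65°  [T on ray UR]
2. ∠URY = 26°  [T on ray RU]
3. ∠RYU = 89°  [△YRU]

∠RYU = 89°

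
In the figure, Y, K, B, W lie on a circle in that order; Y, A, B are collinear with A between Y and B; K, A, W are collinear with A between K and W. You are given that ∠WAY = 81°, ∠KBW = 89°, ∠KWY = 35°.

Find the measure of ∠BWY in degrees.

∠BWY = 62°

1. ∠BYW = 64°  [△YAW]
2. ∠KYW = 91°  [cyclic YKBW, opposite ∠Y+∠B]
3. ∠WKY = 54°  [△YKW]
4. ∠WBY = 54°  [same arc YW]
5. ∠BWY = 62°  [△YBW]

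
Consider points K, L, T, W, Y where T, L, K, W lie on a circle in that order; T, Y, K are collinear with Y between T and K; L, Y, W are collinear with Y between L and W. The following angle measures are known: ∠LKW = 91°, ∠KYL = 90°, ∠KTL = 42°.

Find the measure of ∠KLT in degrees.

∠KLT = 95°

1. ∠LTW = 89°  [cyclic TLKW, opposite ∠T+∠K]
2. ∠LYT = 90°  [linear pair at Y on TK]
3. ∠TLW = 48°  [△TYL]
4. ∠LWT = 43°  [△TLW]
5. ∠LKT = 43°  [same arc TL]
6. ∠KLT = 95°  [△TLK]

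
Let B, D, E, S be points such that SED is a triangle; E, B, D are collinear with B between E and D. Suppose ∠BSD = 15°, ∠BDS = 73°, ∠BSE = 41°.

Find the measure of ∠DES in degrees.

∠DES = 51°

1. ∠DBS = 92°  [△SBD]
2. ∠EBS = 88°  [linear pair at B on ED]
3. ∠BES = 51°  [△SEB]
4. ∠DES = 51°  [B on ray ED]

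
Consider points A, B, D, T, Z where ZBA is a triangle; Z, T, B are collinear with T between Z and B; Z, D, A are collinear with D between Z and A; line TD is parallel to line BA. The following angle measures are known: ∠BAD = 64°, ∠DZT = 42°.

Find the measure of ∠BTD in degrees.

1. ∠BAZ = 64°  [D on ray AZ]
2. ∠AZB = 42°  [T on ZB, D on ZA]
3. ∠ABZ = 74°  [△ZBA]
4. ∠DTZ = 74°  [TD∥BA, corresponding at T]
5. ∠BTD = 106°  [linear pair at T on ZB]

∠BTD = 106°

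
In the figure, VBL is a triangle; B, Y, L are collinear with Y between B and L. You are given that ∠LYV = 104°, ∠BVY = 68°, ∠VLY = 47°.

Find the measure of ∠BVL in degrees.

1. ∠BYV = 76°  [linear pair at Y on BL]
2. ∠VBY = 36°  [△VBY]
3. ∠BLV = 47°  [Y on ray LB]
4. ∠LBV = 36°  [Y on ray BL]
5. ∠BVL = 97°  [△VBL]

∠BVL = 97°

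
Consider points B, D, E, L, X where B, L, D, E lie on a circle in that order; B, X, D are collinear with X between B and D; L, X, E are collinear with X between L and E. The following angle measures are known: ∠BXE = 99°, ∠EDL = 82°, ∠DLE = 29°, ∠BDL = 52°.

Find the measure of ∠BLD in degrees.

1. ∠DEL = 69°  [△LDE]
2. ∠DBL = 69°  [same arc LD]
3. ∠BLD = 59°  [△BLD]

∠BLD = 59°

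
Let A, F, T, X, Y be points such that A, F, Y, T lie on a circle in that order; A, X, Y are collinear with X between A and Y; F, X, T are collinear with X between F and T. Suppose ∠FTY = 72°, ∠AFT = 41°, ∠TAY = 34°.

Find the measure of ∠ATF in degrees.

∠ATF = 33°

1. ∠FAY = 72°  [same arc FY]
2. ∠AXF = 67°  [△AXF]
3. ∠TFY = 34°  [same arc YT]
4. ∠FXY = 113°  [linear pair at X on AY]
5. ∠AYF = 33°  [△FXY]
6. ∠ATF = 33°  [same arc AF]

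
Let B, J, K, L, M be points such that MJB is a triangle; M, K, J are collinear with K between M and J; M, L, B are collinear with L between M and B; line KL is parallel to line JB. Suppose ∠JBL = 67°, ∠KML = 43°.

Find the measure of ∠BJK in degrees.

∠BJK = 70°

1. ∠JBM = 67°  [L on ray BM]
2. ∠BMJ = 43°  [K on MJ, L on MB]
3. ∠BJM = 70°  [△MJB]
4. ∠BJK = 70°  [K on ray JM]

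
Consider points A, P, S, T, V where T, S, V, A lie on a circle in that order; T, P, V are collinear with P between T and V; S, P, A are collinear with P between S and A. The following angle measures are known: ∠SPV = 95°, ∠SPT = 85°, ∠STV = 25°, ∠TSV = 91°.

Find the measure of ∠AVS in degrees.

∠AVS = 134°

1. ∠SAV = 25°  [same arc SV]
2. ∠SVT = 64°  [△TSV]
3. ∠ASV = 21°  [△SPV]
4. ∠AVS = 134°  [△SVA]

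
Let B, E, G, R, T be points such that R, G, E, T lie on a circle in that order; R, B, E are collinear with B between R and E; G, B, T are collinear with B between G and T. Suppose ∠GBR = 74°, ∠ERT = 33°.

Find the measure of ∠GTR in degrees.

∠GTR = 41°

1. ∠EBT = 74°  [vertical angles at B]
2. ∠RBT = 106°  [linear pair at B on RE]
3. ∠GTR = 41°  [△RBT]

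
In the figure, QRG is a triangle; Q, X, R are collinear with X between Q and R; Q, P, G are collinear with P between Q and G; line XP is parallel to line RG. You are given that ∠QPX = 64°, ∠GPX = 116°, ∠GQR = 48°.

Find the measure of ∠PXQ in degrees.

1. ∠QGR = 64°  [XP∥RG, corresponding at P]
2. ∠GRQ = 68°  [△QRG]
3. ∠PXQ = 68°  [XP∥RG, corresponding at X]

∠PXQ = 68°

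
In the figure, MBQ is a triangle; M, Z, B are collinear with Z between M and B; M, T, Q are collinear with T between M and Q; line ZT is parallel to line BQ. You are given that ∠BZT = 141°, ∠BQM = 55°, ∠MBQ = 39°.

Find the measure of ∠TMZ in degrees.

1. ∠MZT = 39°  [linear pair at Z on MB]
2. ∠MTZ = 55°  [ZT∥BQ, corresponding at T]
3. ∠TMZ = 86°  [△MZT]

∠TMZ = 86°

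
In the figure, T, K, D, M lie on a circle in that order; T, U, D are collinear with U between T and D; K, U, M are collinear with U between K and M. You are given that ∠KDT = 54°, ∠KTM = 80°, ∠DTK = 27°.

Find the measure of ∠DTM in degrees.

∠DTM = 53°

1. ∠KMT = 54°  [same arc TK]
2. ∠DKT = 99°  [△TKD]
3. ∠MKT = 46°  [△TKM]
4. ∠DMT = 81°  [cyclic TKDM, opposite ∠K+∠M]
5. ∠MDT = 46°  [same arc TM]
6. ∠DTM = 53°  [△TDM]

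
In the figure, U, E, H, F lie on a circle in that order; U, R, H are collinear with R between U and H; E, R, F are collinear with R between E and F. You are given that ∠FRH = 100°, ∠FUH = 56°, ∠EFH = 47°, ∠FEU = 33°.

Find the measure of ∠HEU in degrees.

1. ∠FHU = 33°  [△HRF]
2. ∠HFU = 91°  [△UHF]
3. ∠HEU = 89°  [cyclic UEHF, opposite ∠E+∠F]

∠HEU = 89°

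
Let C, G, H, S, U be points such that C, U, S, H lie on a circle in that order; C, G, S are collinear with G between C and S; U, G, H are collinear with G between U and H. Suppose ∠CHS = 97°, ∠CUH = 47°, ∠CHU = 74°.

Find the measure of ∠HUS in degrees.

1. ∠CSH = 47°  [same arc CH]
2. ∠HCS = 36°  [△CSH]
3. ∠HUS = 36°  [same arc SH]

∠HUS = 36°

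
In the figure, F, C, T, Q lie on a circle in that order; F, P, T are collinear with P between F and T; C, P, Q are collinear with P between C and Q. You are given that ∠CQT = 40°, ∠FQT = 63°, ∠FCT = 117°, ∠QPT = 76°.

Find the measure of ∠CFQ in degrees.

∠CFQ = 93°

1. ∠CFT = 40°  [same arc CT]
2. ∠FTQ = 64°  [△TPQ]
3. ∠QFT = 53°  [△FTQ]
4. ∠CPF = 76°  [vertical angles at P]
5. ∠FPQ = 104°  [linear pair at P on FT]
6. ∠FCQ = 64°  [△FPC]
7. ∠CQF = 23°  [△FPQ]
8. ∠CFQ = 93°  [△FCQ]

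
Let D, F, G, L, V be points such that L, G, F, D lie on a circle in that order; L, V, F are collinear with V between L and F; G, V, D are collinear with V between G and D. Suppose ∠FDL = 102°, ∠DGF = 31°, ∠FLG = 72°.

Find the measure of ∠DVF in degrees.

∠DVF = 61°

1. ∠DLF = 31°  [same arc FD]
2. ∠FDG = 72°  [same arc GF]
3. ∠DFL = 47°  [△LFD]
4. ∠DVF = 61°  [△FVD]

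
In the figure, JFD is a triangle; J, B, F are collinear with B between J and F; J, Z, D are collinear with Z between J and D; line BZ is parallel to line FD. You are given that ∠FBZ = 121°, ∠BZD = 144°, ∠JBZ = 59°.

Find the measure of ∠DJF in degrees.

1. ∠BZJ = 36°  [linear pair at Z on JD]
2. ∠BJZ = 85°  [△JBZ]
3. ∠DJF = 85°  [B on JF, Z on JD]

∠DJF = 85°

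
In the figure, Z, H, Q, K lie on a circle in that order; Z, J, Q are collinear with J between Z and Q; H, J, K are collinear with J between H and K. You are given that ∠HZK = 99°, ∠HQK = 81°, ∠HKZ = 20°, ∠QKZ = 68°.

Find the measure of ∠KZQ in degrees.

∠KZQ = 51°

1. ∠KHZ = 61°  [△ZHK]
2. ∠KQZ = 61°  [same arc ZK]
3. ∠KZQ = 51°  [△ZQK]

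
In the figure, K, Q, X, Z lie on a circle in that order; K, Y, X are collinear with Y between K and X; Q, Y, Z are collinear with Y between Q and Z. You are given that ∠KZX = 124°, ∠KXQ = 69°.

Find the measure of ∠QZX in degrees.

1. ∠KQX = 56°  [cyclic KQXZ, opposite ∠Q+∠Z]
2. ∠QKX = 55°  [△KQX]
3. ∠QZX = 55°  [same arc QX]

∠QZX = 55°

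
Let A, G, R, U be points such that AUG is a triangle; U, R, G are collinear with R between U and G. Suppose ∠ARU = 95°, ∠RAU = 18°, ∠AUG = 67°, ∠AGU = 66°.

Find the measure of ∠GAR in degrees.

∠GAR = 29°

1. ∠ARG = 85°  [linear pair at R on UG]
2. ∠AGR = 66°  [R on ray GU]
3. ∠GAR = 29°  [△ARG]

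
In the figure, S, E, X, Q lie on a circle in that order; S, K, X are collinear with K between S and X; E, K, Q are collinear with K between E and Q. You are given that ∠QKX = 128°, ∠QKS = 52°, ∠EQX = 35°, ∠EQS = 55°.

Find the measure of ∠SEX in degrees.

1. ∠ESX = 35°  [same arc EX]
2. ∠EXS = 55°  [same arc SE]
3. ∠SEX = 90°  [△SEX]

∠SEX = 90°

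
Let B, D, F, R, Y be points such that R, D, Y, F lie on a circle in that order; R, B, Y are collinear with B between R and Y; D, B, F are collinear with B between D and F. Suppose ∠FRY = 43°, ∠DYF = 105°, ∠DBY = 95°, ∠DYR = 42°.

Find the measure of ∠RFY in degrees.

∠RFY = 74°

1. ∠DRF = 75°  [cyclic RDYF, opposite ∠R+∠Y]
2. ∠DFR = 42°  [same arc RD]
3. ∠FDR = 63°  [△RDF]
4. ∠FYR = 63°  [same arc RF]
5. ∠RFY = 74°  [△RYF]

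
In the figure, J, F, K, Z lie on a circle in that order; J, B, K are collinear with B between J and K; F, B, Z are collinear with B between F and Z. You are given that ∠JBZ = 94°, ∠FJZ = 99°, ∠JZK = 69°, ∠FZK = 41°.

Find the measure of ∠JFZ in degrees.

1. ∠FBK = 94°  [vertical angles at B]
2. ∠FJK = 41°  [same arc FK]
3. ∠FBJ = 86°  [linear pair at B on JK]
4. ∠JFZ = 53°  [△JBF]

∠JFZ = 53°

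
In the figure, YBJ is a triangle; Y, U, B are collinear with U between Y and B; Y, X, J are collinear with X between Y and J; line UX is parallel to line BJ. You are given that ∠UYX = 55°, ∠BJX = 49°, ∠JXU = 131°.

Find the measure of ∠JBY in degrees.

1. ∠BYJ = 55°  [U on YB, X on YJ]
2. ∠BJY = 49°  [X on ray JY]
3. ∠JBY = 76°  [△YBJ]

∠JBY = 76°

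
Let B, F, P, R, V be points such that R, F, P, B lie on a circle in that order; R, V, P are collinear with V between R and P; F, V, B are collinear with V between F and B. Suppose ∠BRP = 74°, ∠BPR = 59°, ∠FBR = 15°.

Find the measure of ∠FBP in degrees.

1. ∠BVR = 91°  [△RVB]
2. ∠BVP = 89°  [linear pair at V on RP]
3. ∠FBP = 32°  [△PVB]

∠FBP = 32°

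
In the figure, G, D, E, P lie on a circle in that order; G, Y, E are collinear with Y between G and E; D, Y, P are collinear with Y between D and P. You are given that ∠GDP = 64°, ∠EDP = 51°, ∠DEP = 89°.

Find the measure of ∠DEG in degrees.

∠DEG = 25°

1. ∠GEP = 64°  [same arc GP]
2. ∠EGP = 51°  [same arc EP]
3. ∠DPE = 40°  [△DEP]
4. ∠EPG = 65°  [△GEP]
5. ∠DGE = 40°  [same arc DE]
6. ∠EDG = 115°  [cyclic GDEP, opposite ∠D+∠P]
7. ∠DEG = 25°  [△GDE]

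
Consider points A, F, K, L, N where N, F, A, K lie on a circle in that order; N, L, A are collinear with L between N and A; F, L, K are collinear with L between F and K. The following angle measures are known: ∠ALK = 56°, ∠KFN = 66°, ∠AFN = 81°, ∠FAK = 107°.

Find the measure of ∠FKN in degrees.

1. ∠FLN = 56°  [vertical angles at L]
2. ∠ANF = 58°  [△NLF]
3. ∠FAN = 41°  [△NFA]
4. ∠FKN = 41°  [same arc NF]

∠FKN = 41°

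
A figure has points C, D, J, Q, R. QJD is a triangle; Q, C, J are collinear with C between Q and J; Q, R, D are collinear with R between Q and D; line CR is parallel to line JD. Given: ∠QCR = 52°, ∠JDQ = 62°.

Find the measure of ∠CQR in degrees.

∠CQR = 66°

1. ∠DJQ = 52°  [CR∥JD, corresponding at C]
2. ∠DQJ = 66°  [△QJD]
3. ∠CQR = 66°  [C on QJ, R on QD]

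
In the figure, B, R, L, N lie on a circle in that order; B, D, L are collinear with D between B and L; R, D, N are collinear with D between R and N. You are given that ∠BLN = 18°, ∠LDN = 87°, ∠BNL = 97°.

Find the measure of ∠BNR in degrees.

1. ∠LBN = 65°  [△BLN]
2. ∠BDN = 93°  [linear pair at D on BL]
3. ∠BNR = 22°  [△BDN]

∠BNR = 22°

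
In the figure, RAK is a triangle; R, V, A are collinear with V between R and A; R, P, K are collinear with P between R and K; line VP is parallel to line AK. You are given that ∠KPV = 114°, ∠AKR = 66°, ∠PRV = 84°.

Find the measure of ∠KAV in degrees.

1. ∠RPV = 66°  [linear pair at P on RK]
2. ∠PVR = 30°  [△RVP]
3. ∠AVP = 150°  [linear pair at V on RA]
4. ∠KAV = 30°  [VP∥AK, co-interior at A–V]

∠KAV = 30°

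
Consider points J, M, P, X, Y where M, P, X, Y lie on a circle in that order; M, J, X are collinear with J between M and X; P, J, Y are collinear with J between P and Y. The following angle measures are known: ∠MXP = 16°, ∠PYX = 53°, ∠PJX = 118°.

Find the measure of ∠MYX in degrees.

∠MYX = 69°

1. ∠PMX = 53°  [same arc PX]
2. ∠MPX = 111°  [△MPX]
3. ∠MYX = 69°  [cyclic MPXY, opposite ∠P+∠Y]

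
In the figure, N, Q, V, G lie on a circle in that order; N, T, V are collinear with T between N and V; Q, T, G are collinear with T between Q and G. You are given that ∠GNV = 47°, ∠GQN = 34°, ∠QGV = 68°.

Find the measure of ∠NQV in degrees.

1. ∠GVN = 34°  [same arc NG]
2. ∠NGV = 99°  [△NVG]
3. ∠NQV = 81°  [cyclic NQVG, opposite ∠Q+∠G]

∠NQV = 81°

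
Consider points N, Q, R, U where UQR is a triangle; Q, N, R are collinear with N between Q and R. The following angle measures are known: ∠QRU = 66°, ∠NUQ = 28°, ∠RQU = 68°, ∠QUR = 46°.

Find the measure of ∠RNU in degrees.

1. ∠NQU = 68°  [N on ray QR]
2. ∠QNU = 84°  [△UQN]
3. ∠RNU = 96°  [linear pair at N on QR]

∠RNU = 96°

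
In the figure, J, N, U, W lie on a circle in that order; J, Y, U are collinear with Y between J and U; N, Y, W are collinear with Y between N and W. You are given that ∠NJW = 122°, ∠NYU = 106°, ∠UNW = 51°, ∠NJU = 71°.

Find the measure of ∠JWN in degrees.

1. ∠JYW = 106°  [vertical angles at Y]
2. ∠UJW = 51°  [same arc UW]
3. ∠JWN = 23°  [△JYW]

∠JWN = 23°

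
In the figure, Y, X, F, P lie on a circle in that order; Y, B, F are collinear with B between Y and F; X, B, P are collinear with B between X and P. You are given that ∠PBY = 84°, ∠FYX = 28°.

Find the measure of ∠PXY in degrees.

1. ∠FBX = 84°  [vertical angles at B]
2. ∠XBY = 96°  [linear pair at B on YF]
3. ∠PXY = 56°  [△YBX]

∠PXY = 56°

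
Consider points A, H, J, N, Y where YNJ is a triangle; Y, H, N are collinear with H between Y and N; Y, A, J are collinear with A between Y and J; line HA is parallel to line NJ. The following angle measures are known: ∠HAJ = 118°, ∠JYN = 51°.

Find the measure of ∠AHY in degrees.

1. ∠HAY = 62°  [linear pair at A on YJ]
2. ∠AYH = 51°  [H on YN, A on YJ]
3. ∠AHY = 67°  [△YHA]

∠AHY = 67°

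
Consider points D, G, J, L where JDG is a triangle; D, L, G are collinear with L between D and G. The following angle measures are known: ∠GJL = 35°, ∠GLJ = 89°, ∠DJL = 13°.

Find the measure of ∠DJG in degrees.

1. ∠JGL = 56°  [△JLG]
2. ∠DLJ = 91°  [linear pair at L on DG]
3. ∠JDL = 76°  [△JDL]
4. ∠DGJ = 56°  [L on ray GD]
5. ∠GDJ = 76°  [L on ray DG]
6. ∠DJG = 48°  [△JDG]

∠DJG = 48°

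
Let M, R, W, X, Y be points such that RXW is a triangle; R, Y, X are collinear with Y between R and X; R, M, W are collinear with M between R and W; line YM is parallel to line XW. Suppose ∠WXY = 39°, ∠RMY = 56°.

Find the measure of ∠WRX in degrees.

∠WRX = 85°

1. ∠RXW = 39°  [Y on ray XR]
2. ∠RWX = 56°  [YM∥XW, corresponding at M]
3. ∠WRX = 85°  [△RXW]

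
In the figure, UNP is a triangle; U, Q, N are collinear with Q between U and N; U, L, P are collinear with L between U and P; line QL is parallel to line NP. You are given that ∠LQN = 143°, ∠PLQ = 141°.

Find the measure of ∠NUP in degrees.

1. ∠LQU = 37°  [linear pair at Q on UN]
2. ∠QLU = 39°  [linear pair at L on UP]
3. ∠LUQ = 104°  [△UQL]
4. ∠NUP = 104°  [Q on UN, L on UP]

∠NUP = 104°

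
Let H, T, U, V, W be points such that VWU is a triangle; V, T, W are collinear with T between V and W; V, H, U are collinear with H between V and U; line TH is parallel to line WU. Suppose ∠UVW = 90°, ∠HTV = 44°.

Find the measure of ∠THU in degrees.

1. ∠HVT = 90°  [T on VW, H on VU]
2. ∠THV = 46°  [△VTH]
3. ∠THU = 134°  [linear pair at H on VU]

∠THU = 134°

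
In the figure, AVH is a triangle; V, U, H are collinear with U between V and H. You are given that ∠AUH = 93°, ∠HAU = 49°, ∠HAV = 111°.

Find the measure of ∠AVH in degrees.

∠AVH = 31°

1. ∠AHU = 38°  [△AUH]
2. ∠AHV = 38°  [U on ray HV]
3. ∠AVH = 31°  [△AVH]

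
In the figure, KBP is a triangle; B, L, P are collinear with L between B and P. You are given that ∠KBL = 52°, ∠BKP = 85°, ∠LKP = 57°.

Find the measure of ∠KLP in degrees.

∠KLP = 80°

1. ∠KBP = 52°  [L on ray BP]
2. ∠BPK = 43°  [△KBP]
3. ∠KPL = 43°  [L on ray PB]
4. ∠KLP = 80°  [△KLP]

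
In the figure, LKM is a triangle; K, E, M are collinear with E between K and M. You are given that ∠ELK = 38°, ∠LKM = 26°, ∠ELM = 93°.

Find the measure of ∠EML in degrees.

∠EML = 23°

1. ∠EKL = 26°  [E on ray KM]
2. ∠KEL = 116°  [△LKE]
3. ∠LEM = 64°  [linear pair at E on KM]
4. ∠EML = 23°  [△LEM]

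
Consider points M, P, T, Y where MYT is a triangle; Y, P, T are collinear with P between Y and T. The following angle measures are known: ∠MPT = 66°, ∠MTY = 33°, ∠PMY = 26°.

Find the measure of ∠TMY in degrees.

1. ∠MPY = 114°  [linear pair at P on YT]
2. ∠MYP = 40°  [△MYP]
3. ∠MYT = 40°  [P on ray YT]
4. ∠TMY = 107°  [△MYT]

∠TMY = 107°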